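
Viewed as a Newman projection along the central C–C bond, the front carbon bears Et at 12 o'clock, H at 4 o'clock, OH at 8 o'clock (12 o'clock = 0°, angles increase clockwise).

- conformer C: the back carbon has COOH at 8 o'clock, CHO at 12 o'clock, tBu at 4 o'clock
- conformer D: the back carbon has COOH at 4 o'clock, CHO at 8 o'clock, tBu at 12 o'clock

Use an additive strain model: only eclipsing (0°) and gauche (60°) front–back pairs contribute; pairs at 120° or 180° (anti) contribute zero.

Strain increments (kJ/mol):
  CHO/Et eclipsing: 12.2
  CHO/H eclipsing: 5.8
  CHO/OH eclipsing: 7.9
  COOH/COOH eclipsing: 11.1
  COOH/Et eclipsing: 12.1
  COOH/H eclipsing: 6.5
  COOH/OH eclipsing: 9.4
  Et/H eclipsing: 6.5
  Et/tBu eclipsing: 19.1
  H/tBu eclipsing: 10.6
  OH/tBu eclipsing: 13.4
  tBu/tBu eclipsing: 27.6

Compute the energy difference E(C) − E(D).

C (eclipsed): Et–CHO eclipsed, H–tBu eclipsed, OH–COOH eclipsed; 12.2 + 10.6 + 9.4 = 32.2 kJ/mol.
D (eclipsed): Et–tBu eclipsed, H–COOH eclipsed, OH–CHO eclipsed; 19.1 + 6.5 + 7.9 = 33.5 kJ/mol.
E(C) − E(D) = 32.2 − 33.5 = -1.3 kJ/mol.

-1.3 kJ/mol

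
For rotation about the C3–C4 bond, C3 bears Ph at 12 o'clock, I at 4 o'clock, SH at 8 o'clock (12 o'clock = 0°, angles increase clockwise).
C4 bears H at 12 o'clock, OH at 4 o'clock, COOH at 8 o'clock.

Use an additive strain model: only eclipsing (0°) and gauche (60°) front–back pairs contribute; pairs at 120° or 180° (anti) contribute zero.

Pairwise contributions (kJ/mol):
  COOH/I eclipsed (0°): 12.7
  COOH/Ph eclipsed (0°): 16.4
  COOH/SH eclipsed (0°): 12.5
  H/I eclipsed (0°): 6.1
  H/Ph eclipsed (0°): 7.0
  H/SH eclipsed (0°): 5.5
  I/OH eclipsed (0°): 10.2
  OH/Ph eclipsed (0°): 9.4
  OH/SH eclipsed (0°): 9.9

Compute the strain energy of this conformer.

29.7 kJ/mol

This conformer (eclipsed): Ph–H eclipsed, I–OH eclipsed, SH–COOH eclipsed; 7.0 + 10.2 + 12.5 = 29.7 kJ/mol.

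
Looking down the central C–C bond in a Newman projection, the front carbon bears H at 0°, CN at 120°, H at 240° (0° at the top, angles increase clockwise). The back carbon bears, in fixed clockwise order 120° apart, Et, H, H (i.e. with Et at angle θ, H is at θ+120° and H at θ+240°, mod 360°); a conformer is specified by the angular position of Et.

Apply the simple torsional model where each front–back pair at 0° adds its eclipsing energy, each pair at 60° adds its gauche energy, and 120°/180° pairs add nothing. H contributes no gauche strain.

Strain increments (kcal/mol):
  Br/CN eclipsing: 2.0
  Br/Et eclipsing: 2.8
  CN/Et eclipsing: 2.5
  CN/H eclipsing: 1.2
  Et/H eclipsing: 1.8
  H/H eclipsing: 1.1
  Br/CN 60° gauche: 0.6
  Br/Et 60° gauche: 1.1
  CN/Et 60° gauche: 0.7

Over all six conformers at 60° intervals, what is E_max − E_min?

4.7 kcal/mol

Et at 0° (eclipsed): H–Et eclipsed, CN–H eclipsed, H–H eclipsed; 1.8 + 1.2 + 1.1 = 4.1 kcal/mol.
Et at 60° (staggered): CN–Et gauche; 0.7 = 0.7 kcal/mol.
Et at 120° (eclipsed): H–H eclipsed, CN–Et eclipsed, H–H eclipsed; 1.1 + 2.5 + 1.1 = 4.7 kcal/mol.
Et at 180° (staggered): CN–Et gauche; 0.7 = 0.7 kcal/mol.
Et at 240° (eclipsed): H–H eclipsed, CN–H eclipsed, H–Et eclipsed; 1.1 + 1.2 + 1.8 = 4.1 kcal/mol.
Et at 300° (staggered): no non-H gauche contacts → 0.0 kcal/mol.
Max at 120° (4.7 kcal/mol), min at 300° (0.0 kcal/mol); barrier = 4.7 kcal/mol.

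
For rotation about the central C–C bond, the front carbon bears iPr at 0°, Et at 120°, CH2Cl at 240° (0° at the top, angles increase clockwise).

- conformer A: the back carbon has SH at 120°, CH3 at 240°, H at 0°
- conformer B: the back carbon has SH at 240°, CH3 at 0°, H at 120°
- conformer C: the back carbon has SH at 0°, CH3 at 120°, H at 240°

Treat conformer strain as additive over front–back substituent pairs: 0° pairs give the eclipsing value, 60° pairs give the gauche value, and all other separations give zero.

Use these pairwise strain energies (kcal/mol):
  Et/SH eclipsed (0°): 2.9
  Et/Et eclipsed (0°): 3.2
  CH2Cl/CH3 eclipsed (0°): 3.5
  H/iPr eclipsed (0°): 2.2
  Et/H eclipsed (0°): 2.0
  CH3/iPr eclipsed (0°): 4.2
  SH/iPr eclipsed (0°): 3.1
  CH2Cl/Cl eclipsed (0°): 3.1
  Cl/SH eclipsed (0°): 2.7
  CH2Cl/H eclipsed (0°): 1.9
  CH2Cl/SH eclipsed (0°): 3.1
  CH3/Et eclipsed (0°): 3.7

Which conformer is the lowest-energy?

A (eclipsed): iPr–H eclipsed, Et–SH eclipsed, CH2Cl–CH3 eclipsed; 2.2 + 2.9 + 3.5 = 8.6 kcal/mol.
B (eclipsed): iPr–CH3 eclipsed, Et–H eclipsed, CH2Cl–SH eclipsed; 4.2 + 2.0 + 3.1 = 9.3 kcal/mol.
C (eclipsed): iPr–SH eclipsed, Et–CH3 eclipsed, CH2Cl–H eclipsed; 3.1 + 3.7 + 1.9 = 8.7 kcal/mol.
A has the lowest total (8.6 kcal/mol).

A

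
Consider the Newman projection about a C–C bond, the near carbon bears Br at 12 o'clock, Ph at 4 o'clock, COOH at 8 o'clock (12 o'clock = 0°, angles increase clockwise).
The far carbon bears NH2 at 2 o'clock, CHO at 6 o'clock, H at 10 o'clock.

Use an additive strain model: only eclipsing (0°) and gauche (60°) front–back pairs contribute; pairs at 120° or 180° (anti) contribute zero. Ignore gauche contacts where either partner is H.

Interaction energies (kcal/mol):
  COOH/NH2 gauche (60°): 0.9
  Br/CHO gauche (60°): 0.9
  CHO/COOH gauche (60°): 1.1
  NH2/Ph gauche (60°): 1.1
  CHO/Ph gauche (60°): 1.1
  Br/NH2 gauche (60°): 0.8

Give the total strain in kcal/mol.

This conformer (staggered): Br–NH2 gauche, Ph–NH2 gauche, Ph–CHO gauche, COOH–CHO gauche; 0.8 + 1.1 + 1.1 + 1.1 = 4.1 kcal/mol.

4.1 kcal/mol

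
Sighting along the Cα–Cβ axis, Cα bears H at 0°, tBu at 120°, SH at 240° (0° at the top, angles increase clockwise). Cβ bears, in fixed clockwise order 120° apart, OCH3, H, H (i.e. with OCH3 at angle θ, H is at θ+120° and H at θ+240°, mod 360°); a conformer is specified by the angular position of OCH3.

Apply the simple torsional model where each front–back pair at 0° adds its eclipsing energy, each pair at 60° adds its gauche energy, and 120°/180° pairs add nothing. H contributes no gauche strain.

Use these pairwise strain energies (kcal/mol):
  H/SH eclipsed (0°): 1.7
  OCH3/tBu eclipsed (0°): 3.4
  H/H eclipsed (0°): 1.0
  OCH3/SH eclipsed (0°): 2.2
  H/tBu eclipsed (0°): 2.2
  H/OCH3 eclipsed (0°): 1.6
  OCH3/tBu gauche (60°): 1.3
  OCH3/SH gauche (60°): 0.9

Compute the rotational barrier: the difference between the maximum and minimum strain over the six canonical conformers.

OCH3 at 0° (eclipsed): H(0°)/OCH3(0°) eclipsed 1.6; tBu(120°)/H(120°) eclipsed 2.2; SH(240°)/H(240°) eclipsed 1.7 → 5.5 kcal/mol.
OCH3 at 60° (staggered): tBu(120°)/OCH3(60°) gauche 1.3 → 1.3 kcal/mol.
OCH3 at 120° (eclipsed): H(0°)/H(0°) eclipsed 1.0; tBu(120°)/OCH3(120°) eclipsed 3.4; SH(240°)/H(240°) eclipsed 1.7 → 6.1 kcal/mol.
OCH3 at 180° (staggered): tBu(120°)/OCH3(180°) gauche 1.3; SH(240°)/OCH3(180°) gauche 0.9 → 2.2 kcal/mol.
OCH3 at 240° (eclipsed): H(0°)/H(0°) eclipsed 1.0; tBu(120°)/H(120°) eclipsed 2.2; SH(240°)/OCH3(240°) eclipsed 2.2 → 5.4 kcal/mol.
OCH3 at 300° (staggered): SH(240°)/OCH3(300°) gauche 0.9 → 0.9 kcal/mol.
Max at 120° (6.1 kcal/mol), min at 300° (0.9 kcal/mol); barrier = 5.2 kcal/mol.

5.2 kcal/mol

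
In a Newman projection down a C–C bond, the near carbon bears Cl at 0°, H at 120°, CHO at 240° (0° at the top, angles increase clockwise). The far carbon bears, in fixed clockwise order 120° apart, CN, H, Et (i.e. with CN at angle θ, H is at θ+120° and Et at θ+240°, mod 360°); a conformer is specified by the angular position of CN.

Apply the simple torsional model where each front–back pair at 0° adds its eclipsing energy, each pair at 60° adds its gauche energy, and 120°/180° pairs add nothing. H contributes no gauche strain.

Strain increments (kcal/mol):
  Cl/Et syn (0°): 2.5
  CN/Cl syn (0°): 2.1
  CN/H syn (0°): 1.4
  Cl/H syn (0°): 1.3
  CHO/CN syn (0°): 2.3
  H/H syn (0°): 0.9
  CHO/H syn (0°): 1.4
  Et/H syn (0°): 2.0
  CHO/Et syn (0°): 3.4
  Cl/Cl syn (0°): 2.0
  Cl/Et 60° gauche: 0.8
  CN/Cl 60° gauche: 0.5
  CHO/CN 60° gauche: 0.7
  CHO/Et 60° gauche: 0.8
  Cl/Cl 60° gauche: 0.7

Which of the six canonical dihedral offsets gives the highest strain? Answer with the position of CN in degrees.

0°

CN at 0° (eclipsed): Cl(0°)/CN(0°) eclipsed 2.1; H(120°)/H(120°) eclipsed 0.9; CHO(240°)/Et(240°) eclipsed 3.4 → 6.4 kcal/mol.
CN at 60° (staggered): Cl(0°)/CN(60°) gauche 0.5; Cl(0°)/Et(300°) gauche 0.8; CHO(240°)/Et(300°) gauche 0.8 → 2.1 kcal/mol.
CN at 120° (eclipsed): Cl(0°)/Et(0°) eclipsed 2.5; H(120°)/CN(120°) eclipsed 1.4; CHO(240°)/H(240°) eclipsed 1.4 → 5.3 kcal/mol.
CN at 180° (staggered): Cl(0°)/Et(60°) gauche 0.8; CHO(240°)/CN(180°) gauche 0.7 → 1.5 kcal/mol.
CN at 240° (eclipsed): Cl(0°)/H(0°) eclipsed 1.3; H(120°)/Et(120°) eclipsed 2.0; CHO(240°)/CN(240°) eclipsed 2.3 → 5.6 kcal/mol.
CN at 300° (staggered): Cl(0°)/CN(300°) gauche 0.5; CHO(240°)/CN(300°) gauche 0.7; CHO(240°)/Et(180°) gauche 0.8 → 2.0 kcal/mol.
The maximum (6.4 kcal/mol) occurs with CN at 0°.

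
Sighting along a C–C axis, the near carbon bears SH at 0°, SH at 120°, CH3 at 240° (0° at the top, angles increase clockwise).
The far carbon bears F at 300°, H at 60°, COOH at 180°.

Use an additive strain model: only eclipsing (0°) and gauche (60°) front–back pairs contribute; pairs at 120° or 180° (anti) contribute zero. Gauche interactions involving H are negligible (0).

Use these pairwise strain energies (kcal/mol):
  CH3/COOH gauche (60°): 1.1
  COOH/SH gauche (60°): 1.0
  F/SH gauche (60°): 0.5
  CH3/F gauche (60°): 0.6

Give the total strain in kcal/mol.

This conformer (staggered): SH(0°)/F(300°) gauche 0.5; SH(120°)/COOH(180°) gauche 1.0; CH3(240°)/F(300°) gauche 0.6; CH3(240°)/COOH(180°) gauche 1.1 → 3.2 kcal/mol.

3.2 kcal/mol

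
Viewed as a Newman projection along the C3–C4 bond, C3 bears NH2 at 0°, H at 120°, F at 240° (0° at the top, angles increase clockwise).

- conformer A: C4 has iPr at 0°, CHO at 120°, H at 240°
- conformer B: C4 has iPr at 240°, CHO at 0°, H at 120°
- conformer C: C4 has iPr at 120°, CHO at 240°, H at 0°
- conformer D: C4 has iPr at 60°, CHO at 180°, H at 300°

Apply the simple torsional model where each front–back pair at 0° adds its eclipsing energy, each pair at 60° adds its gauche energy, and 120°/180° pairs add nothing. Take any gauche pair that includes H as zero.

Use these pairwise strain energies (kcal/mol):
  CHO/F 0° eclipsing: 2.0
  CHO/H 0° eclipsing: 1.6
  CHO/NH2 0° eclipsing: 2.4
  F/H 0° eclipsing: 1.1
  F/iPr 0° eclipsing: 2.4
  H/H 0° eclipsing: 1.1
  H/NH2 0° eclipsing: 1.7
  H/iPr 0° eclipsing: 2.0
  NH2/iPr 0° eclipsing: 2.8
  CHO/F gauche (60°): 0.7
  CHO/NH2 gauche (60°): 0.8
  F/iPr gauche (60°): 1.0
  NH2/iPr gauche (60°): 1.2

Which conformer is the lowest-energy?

D

A is eclipsed. NH2 at 0° is eclipsed with iPr at 0° (2.8); H at 120° is eclipsed with CHO at 120° (1.6); F at 240° is eclipsed with H at 240° (1.1). Total 5.5 kcal/mol.
B is eclipsed. NH2 at 0° is eclipsed with CHO at 0° (2.4); H at 120° is eclipsed with H at 120° (1.1); F at 240° is eclipsed with iPr at 240° (2.4). Total 5.9 kcal/mol.
C is eclipsed. NH2 at 0° is eclipsed with H at 0° (1.7); H at 120° is eclipsed with iPr at 120° (2.0); F at 240° is eclipsed with CHO at 240° (2.0). Total 5.7 kcal/mol.
D is staggered. NH2 at 0° is gauche with iPr at 60° (1.2); F at 240° is gauche with CHO at 180° (0.7). Total 1.9 kcal/mol.
D has the lowest total (1.9 kcal/mol).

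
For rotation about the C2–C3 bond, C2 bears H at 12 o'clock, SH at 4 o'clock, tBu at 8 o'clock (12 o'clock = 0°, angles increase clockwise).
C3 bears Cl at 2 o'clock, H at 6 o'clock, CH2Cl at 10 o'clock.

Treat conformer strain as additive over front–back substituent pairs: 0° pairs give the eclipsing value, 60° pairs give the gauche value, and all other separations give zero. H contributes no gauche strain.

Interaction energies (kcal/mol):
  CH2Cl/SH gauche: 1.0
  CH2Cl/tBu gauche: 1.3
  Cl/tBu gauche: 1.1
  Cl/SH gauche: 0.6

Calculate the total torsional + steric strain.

This conformer is staggered. SH at 120° is gauche with Cl at 60° (0.6); tBu at 240° is gauche with CH2Cl at 300° (1.3). Total 1.9 kcal/mol.

1.9 kcal/mol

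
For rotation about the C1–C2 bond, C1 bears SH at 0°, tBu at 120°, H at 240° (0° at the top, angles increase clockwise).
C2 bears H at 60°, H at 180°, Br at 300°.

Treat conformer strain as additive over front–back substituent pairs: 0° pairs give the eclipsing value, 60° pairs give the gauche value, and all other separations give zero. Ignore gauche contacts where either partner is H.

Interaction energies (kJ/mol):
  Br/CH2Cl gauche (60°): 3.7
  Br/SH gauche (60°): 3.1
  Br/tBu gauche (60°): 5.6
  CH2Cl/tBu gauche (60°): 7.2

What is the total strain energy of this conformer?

3.1 kJ/mol

This conformer (staggered): SH(0°)/Br(300°) gauche 3.1 → 3.1 kJ/mol.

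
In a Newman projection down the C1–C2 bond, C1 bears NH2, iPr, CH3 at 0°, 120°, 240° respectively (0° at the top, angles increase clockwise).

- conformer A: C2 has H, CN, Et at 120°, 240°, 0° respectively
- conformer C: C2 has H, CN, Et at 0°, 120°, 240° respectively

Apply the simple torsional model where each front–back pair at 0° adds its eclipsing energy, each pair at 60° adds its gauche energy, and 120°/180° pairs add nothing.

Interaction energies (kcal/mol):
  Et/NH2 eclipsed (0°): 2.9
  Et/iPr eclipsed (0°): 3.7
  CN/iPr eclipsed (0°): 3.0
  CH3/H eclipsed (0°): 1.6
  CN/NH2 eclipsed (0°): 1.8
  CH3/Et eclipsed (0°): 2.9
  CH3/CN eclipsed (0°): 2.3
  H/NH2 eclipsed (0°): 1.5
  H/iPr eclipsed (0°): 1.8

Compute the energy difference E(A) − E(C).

-0.4 kcal/mol

A (eclipsed): NH2–Et eclipsed, iPr–H eclipsed, CH3–CN eclipsed; 2.9 + 1.8 + 2.3 = 7.0 kcal/mol.
C (eclipsed): NH2–H eclipsed, iPr–CN eclipsed, CH3–Et eclipsed; 1.5 + 3.0 + 2.9 = 7.4 kcal/mol.
E(A) − E(C) = 7.0 − 7.4 = -0.4 kcal/mol.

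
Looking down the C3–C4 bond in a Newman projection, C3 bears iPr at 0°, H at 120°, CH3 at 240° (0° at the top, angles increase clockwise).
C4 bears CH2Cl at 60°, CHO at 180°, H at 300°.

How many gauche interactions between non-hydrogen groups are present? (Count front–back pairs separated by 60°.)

2

Non-H gauche pairs: iPr(0°)/CH2Cl(60°); CH3(240°)/CHO(180°) — 2 interactions.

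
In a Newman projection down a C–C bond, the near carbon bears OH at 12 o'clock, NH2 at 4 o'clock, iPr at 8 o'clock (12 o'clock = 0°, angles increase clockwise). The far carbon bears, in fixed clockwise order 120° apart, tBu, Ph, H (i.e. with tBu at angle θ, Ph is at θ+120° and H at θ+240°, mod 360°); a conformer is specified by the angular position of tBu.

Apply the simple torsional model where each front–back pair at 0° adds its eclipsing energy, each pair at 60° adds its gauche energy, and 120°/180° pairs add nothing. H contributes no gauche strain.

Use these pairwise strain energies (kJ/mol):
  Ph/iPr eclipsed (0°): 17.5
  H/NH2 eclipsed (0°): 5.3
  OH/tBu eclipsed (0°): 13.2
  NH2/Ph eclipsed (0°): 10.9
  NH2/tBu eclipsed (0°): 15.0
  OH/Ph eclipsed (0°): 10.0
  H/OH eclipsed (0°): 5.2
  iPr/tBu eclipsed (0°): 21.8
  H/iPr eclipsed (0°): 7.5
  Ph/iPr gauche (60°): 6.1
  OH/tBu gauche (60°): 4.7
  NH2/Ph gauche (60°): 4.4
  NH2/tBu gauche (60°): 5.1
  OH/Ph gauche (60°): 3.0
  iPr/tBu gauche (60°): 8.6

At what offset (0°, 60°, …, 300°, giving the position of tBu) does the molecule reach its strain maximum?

120°

tBu at 0° (eclipsed): OH(0°)/tBu(0°) eclipsed 13.2; NH2(120°)/Ph(120°) eclipsed 10.9; iPr(240°)/H(240°) eclipsed 7.5 → 31.6 kJ/mol.
tBu at 60° (staggered): OH(0°)/tBu(60°) gauche 4.7; NH2(120°)/tBu(60°) gauche 5.1; NH2(120°)/Ph(180°) gauche 4.4; iPr(240°)/Ph(180°) gauche 6.1 → 20.3 kJ/mol.
tBu at 120° (eclipsed): OH(0°)/H(0°) eclipsed 5.2; NH2(120°)/tBu(120°) eclipsed 15.0; iPr(240°)/Ph(240°) eclipsed 17.5 → 37.7 kJ/mol.
tBu at 180° (staggered): OH(0°)/Ph(300°) gauche 3.0; NH2(120°)/tBu(180°) gauche 5.1; iPr(240°)/tBu(180°) gauche 8.6; iPr(240°)/Ph(300°) gauche 6.1 → 22.8 kJ/mol.
tBu at 240° (eclipsed): OH(0°)/Ph(0°) eclipsed 10.0; NH2(120°)/H(120°) eclipsed 5.3; iPr(240°)/tBu(240°) eclipsed 21.8 → 37.1 kJ/mol.
tBu at 300° (staggered): OH(0°)/tBu(300°) gauche 4.7; OH(0°)/Ph(60°) gauche 3.0; NH2(120°)/Ph(60°) gauche 4.4; iPr(240°)/tBu(300°) gauche 8.6 → 20.7 kJ/mol.
The maximum (37.7 kJ/mol) occurs with tBu at 120°.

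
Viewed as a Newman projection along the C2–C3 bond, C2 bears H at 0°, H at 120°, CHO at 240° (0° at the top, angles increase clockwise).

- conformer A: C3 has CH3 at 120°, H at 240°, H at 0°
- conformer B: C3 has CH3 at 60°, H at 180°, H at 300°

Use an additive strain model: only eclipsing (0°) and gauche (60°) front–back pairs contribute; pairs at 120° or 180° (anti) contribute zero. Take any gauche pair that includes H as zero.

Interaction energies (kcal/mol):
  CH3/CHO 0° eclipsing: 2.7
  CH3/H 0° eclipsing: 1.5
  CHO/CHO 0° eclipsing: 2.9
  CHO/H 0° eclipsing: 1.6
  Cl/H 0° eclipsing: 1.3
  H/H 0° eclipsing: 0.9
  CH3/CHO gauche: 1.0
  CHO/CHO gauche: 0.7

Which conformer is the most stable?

B

A (eclipsed): H–H eclipsed, H–CH3 eclipsed, CHO–H eclipsed; 0.9 + 1.5 + 1.6 = 4.0 kcal/mol.
B (staggered): no non-H gauche contacts → 0.0 kcal/mol.
B has the lowest total (0.0 kcal/mol).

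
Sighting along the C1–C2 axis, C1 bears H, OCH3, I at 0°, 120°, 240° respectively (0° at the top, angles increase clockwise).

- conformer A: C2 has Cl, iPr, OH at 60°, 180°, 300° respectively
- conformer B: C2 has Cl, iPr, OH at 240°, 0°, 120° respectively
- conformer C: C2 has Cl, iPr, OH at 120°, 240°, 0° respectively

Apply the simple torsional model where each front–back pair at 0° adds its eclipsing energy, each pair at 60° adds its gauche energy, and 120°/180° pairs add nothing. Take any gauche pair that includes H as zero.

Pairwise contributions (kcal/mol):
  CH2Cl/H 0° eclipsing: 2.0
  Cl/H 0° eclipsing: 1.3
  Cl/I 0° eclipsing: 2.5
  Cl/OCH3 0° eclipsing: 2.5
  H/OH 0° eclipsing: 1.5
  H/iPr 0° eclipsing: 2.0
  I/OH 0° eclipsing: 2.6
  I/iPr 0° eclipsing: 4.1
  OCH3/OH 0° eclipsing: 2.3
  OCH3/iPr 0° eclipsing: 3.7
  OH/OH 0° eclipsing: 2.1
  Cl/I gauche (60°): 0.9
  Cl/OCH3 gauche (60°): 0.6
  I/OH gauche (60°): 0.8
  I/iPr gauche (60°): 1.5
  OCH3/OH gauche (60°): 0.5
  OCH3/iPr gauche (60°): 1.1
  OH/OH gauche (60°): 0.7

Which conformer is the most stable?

A

A is staggered. OCH3 at 120° is gauche with Cl at 60° (0.6); OCH3 at 120° is gauche with iPr at 180° (1.1); I at 240° is gauche with iPr at 180° (1.5); I at 240° is gauche with OH at 300° (0.8). Total 4.0 kcal/mol.
B is eclipsed. H at 0° is eclipsed with iPr at 0° (2.0); OCH3 at 120° is eclipsed with OH at 120° (2.3); I at 240° is eclipsed with Cl at 240° (2.5). Total 6.8 kcal/mol.
C is eclipsed. H at 0° is eclipsed with OH at 0° (1.5); OCH3 at 120° is eclipsed with Cl at 120° (2.5); I at 240° is eclipsed with iPr at 240° (4.1). Total 8.1 kcal/mol.
A has the lowest total (4.0 kcal/mol).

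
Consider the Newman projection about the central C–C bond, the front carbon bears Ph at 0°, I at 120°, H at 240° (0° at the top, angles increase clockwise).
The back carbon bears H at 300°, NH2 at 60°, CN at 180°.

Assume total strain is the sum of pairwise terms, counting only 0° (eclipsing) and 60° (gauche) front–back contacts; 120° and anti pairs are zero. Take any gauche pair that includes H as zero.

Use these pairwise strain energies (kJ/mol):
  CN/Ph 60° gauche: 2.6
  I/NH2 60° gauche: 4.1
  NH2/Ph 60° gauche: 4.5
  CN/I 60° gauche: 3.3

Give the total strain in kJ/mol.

11.9 kJ/mol

This conformer (staggered): Ph–NH2 gauche, I–NH2 gauche, I–CN gauche; 4.5 + 4.1 + 3.3 = 11.9 kJ/mol.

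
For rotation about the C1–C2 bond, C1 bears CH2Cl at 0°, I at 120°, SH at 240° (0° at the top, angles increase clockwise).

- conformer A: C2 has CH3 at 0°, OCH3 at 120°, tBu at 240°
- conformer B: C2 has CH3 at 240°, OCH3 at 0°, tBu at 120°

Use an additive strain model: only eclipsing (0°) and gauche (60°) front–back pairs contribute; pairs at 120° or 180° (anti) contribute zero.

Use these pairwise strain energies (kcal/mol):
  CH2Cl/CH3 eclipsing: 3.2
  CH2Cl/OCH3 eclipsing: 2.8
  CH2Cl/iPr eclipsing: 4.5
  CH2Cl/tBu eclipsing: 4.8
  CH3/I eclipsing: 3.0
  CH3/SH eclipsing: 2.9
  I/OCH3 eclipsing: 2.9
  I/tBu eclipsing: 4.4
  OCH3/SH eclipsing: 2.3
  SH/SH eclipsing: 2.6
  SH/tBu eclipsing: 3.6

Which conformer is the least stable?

B

A (eclipsed): CH2Cl–CH3 eclipsed, I–OCH3 eclipsed, SH–tBu eclipsed; 3.2 + 2.9 + 3.6 = 9.7 kcal/mol.
B (eclipsed): CH2Cl–OCH3 eclipsed, I–tBu eclipsed, SH–CH3 eclipsed; 2.8 + 4.4 + 2.9 = 10.1 kcal/mol.
B has the highest total (10.1 kcal/mol).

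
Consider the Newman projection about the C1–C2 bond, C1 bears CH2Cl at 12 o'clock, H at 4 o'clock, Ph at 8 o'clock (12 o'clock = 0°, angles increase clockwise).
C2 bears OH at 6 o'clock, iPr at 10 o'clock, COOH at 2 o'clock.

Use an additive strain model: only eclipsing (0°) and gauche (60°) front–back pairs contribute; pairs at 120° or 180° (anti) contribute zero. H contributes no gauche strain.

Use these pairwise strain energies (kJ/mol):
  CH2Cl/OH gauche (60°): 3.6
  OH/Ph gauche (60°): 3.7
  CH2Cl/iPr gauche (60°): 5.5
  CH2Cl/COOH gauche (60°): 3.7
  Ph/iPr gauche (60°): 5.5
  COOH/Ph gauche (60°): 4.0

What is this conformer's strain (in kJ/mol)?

This conformer (staggered): CH2Cl(0°)/iPr(300°) gauche 5.5; CH2Cl(0°)/COOH(60°) gauche 3.7; Ph(240°)/OH(180°) gauche 3.7; Ph(240°)/iPr(300°) gauche 5.5 → 18.4 kJ/mol.

18.4 kJ/mol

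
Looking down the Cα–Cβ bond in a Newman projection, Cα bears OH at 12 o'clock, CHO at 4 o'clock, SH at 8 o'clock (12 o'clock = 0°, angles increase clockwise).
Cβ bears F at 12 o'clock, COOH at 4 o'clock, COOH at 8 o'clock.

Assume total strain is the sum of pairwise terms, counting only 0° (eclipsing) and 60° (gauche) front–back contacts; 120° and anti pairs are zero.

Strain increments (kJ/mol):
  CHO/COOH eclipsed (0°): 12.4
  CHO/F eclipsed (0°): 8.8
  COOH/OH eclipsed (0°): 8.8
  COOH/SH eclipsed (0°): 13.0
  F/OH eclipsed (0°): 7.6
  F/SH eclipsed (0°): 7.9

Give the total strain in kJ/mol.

This conformer (eclipsed): OH–F eclipsed, CHO–COOH eclipsed, SH–COOH eclipsed; 7.6 + 12.4 + 13.0 = 33.0 kJ/mol.

33.0 kJ/mol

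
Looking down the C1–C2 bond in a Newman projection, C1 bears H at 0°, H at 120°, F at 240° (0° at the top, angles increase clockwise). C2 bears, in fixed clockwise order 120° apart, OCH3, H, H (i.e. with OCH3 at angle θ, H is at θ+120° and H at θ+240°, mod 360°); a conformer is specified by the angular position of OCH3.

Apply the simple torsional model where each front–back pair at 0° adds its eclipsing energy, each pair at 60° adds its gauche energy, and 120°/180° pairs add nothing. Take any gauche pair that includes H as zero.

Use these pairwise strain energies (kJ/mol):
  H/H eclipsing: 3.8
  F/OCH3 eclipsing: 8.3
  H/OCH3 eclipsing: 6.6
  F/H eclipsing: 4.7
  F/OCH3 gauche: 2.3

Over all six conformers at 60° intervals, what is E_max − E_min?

15.9 kJ/mol

OCH3 at 0° (eclipsed): H(0°)/OCH3(0°) eclipsed 6.6; H(120°)/H(120°) eclipsed 3.8; F(240°)/H(240°) eclipsed 4.7 → 15.1 kJ/mol.
OCH3 at 60° (staggered): no non-H gauche contacts → 0.0 kJ/mol.
OCH3 at 120° (eclipsed): H(0°)/H(0°) eclipsed 3.8; H(120°)/OCH3(120°) eclipsed 6.6; F(240°)/H(240°) eclipsed 4.7 → 15.1 kJ/mol.
OCH3 at 180° (staggered): F(240°)/OCH3(180°) gauche 2.3 → 2.3 kJ/mol.
OCH3 at 240° (eclipsed): H(0°)/H(0°) eclipsed 3.8; H(120°)/H(120°) eclipsed 3.8; F(240°)/OCH3(240°) eclipsed 8.3 → 15.9 kJ/mol.
OCH3 at 300° (staggered): F(240°)/OCH3(300°) gauche 2.3 → 2.3 kJ/mol.
Max at 240° (15.9 kJ/mol), min at 60° (0.0 kJ/mol); barrier = 15.9 kJ/mol.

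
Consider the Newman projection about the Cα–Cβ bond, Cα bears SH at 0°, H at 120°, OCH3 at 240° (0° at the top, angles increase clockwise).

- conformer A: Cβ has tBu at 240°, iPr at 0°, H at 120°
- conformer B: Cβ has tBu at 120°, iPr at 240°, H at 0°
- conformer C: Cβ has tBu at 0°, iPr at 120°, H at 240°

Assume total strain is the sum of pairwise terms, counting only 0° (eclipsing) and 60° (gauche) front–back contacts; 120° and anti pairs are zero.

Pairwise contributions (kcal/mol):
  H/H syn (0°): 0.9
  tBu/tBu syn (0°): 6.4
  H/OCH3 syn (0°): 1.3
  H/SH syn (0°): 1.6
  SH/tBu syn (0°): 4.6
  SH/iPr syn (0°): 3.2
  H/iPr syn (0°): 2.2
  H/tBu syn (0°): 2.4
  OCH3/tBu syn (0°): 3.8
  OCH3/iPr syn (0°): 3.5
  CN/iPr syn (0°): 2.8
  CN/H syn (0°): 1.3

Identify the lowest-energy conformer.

B

A is eclipsed. SH at 0° is eclipsed with iPr at 0° (3.2); H at 120° is eclipsed with H at 120° (0.9); OCH3 at 240° is eclipsed with tBu at 240° (3.8). Total 7.9 kcal/mol.
B is eclipsed. SH at 0° is eclipsed with H at 0° (1.6); H at 120° is eclipsed with tBu at 120° (2.4); OCH3 at 240° is eclipsed with iPr at 240° (3.5). Total 7.5 kcal/mol.
C is eclipsed. SH at 0° is eclipsed with tBu at 0° (4.6); H at 120° is eclipsed with iPr at 120° (2.2); OCH3 at 240° is eclipsed with H at 240° (1.3). Total 8.1 kcal/mol.
B has the lowest total (7.5 kcal/mol).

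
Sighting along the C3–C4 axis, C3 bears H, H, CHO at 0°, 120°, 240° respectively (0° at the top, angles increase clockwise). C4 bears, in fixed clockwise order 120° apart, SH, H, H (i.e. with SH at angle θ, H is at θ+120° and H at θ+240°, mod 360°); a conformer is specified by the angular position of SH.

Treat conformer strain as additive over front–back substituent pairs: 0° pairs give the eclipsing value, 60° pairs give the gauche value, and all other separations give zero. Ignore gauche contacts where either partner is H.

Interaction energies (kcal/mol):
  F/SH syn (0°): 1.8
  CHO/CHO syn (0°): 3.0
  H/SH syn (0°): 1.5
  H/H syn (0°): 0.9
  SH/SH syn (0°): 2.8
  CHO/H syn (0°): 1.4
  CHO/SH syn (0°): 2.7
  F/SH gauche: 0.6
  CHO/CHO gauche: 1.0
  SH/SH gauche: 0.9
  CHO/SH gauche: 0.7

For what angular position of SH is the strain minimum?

SH at 0° is eclipsed. H at 0° is eclipsed with SH at 0° (1.5); H at 120° is eclipsed with H at 120° (0.9); CHO at 240° is eclipsed with H at 240° (1.4). Total 3.8 kcal/mol.
SH at 60° (staggered): no non-H gauche contacts → 0.0 kcal/mol.
SH at 120° is eclipsed. H at 0° is eclipsed with H at 0° (0.9); H at 120° is eclipsed with SH at 120° (1.5); CHO at 240° is eclipsed with H at 240° (1.4). Total 3.8 kcal/mol.
SH at 180° is staggered. CHO at 240° is gauche with SH at 180° (0.7). Total 0.7 kcal/mol.
SH at 240° is eclipsed. H at 0° is eclipsed with H at 0° (0.9); H at 120° is eclipsed with H at 120° (0.9); CHO at 240° is eclipsed with SH at 240° (2.7). Total 4.5 kcal/mol.
SH at 300° is staggered. CHO at 240° is gauche with SH at 300° (0.7). Total 0.7 kcal/mol.
The minimum (0.0 kcal/mol) occurs with SH at 60°.

60°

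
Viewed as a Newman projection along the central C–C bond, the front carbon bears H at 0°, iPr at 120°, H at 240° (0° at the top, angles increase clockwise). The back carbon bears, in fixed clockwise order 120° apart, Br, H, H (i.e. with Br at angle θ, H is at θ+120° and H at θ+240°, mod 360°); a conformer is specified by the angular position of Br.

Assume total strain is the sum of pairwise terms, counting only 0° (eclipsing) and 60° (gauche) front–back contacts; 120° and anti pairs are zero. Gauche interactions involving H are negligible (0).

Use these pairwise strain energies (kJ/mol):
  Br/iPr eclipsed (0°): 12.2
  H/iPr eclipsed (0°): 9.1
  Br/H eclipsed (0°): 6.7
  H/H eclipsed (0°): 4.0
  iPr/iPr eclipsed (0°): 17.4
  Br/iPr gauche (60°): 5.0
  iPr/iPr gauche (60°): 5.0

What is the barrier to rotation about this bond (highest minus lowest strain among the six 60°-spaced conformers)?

Br at 0° (eclipsed): H(0°)/Br(0°) eclipsed 6.7; iPr(120°)/H(120°) eclipsed 9.1; H(240°)/H(240°) eclipsed 4.0 → 19.8 kJ/mol.
Br at 60° (staggered): iPr(120°)/Br(60°) gauche 5.0 → 5.0 kJ/mol.
Br at 120° (eclipsed): H(0°)/H(0°) eclipsed 4.0; iPr(120°)/Br(120°) eclipsed 12.2; H(240°)/H(240°) eclipsed 4.0 → 20.2 kJ/mol.
Br at 180° (staggered): iPr(120°)/Br(180°) gauche 5.0 → 5.0 kJ/mol.
Br at 240° (eclipsed): H(0°)/H(0°) eclipsed 4.0; iPr(120°)/H(120°) eclipsed 9.1; H(240°)/Br(240°) eclipsed 6.7 → 19.8 kJ/mol.
Br at 300° (staggered): no non-H gauche contacts → 0.0 kJ/mol.
Max at 120° (20.2 kJ/mol), min at 300° (0.0 kJ/mol); barrier = 20.2 kJ/mol.

20.2 kJ/mol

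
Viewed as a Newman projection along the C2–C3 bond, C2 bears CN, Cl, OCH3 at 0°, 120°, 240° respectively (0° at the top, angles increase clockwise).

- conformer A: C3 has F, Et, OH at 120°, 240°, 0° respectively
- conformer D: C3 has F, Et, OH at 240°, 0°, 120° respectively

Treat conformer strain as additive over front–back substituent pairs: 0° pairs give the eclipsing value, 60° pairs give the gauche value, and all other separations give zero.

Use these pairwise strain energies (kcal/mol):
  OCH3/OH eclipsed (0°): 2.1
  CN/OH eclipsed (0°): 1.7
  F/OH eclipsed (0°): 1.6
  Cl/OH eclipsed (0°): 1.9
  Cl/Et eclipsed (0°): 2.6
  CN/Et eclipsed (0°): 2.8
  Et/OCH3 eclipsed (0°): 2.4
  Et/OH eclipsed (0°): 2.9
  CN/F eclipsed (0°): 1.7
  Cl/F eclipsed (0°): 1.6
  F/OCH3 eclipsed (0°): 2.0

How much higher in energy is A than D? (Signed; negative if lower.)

-1.0 kcal/mol

A (eclipsed): CN–OH eclipsed, Cl–F eclipsed, OCH3–Et eclipsed; 1.7 + 1.6 + 2.4 = 5.7 kcal/mol.
D (eclipsed): CN–Et eclipsed, Cl–OH eclipsed, OCH3–F eclipsed; 2.8 + 1.9 + 2.0 = 6.7 kcal/mol.
E(A) − E(D) = 5.7 − 6.7 = -1.0 kcal/mol.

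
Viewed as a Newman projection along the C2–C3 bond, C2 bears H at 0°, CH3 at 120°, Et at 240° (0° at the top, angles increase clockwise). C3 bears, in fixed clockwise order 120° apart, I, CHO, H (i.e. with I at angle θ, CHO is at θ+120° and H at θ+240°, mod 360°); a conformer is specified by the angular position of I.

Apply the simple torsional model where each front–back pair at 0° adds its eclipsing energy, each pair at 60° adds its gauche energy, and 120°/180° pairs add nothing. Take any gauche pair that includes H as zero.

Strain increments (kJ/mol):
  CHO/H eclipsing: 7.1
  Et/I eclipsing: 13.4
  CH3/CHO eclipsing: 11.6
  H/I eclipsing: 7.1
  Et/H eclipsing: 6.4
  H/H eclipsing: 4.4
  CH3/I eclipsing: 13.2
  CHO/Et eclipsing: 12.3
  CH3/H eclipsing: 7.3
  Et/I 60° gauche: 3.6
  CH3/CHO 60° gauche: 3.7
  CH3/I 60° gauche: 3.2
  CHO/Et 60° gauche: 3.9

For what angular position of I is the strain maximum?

I at 0° is eclipsed. H at 0° is eclipsed with I at 0° (7.1); CH3 at 120° is eclipsed with CHO at 120° (11.6); Et at 240° is eclipsed with H at 240° (6.4). Total 25.1 kJ/mol.
I at 60° is staggered. CH3 at 120° is gauche with I at 60° (3.2); CH3 at 120° is gauche with CHO at 180° (3.7); Et at 240° is gauche with CHO at 180° (3.9). Total 10.8 kJ/mol.
I at 120° is eclipsed. H at 0° is eclipsed with H at 0° (4.4); CH3 at 120° is eclipsed with I at 120° (13.2); Et at 240° is eclipsed with CHO at 240° (12.3). Total 29.9 kJ/mol.
I at 180° is staggered. CH3 at 120° is gauche with I at 180° (3.2); Et at 240° is gauche with I at 180° (3.6); Et at 240° is gauche with CHO at 300° (3.9). Total 10.7 kJ/mol.
I at 240° is eclipsed. H at 0° is eclipsed with CHO at 0° (7.1); CH3 at 120° is eclipsed with H at 120° (7.3); Et at 240° is eclipsed with I at 240° (13.4). Total 27.8 kJ/mol.
I at 300° is staggered. CH3 at 120° is gauche with CHO at 60° (3.7); Et at 240° is gauche with I at 300° (3.6). Total 7.3 kJ/mol.
The maximum (29.9 kJ/mol) occurs with I at 120°.

120°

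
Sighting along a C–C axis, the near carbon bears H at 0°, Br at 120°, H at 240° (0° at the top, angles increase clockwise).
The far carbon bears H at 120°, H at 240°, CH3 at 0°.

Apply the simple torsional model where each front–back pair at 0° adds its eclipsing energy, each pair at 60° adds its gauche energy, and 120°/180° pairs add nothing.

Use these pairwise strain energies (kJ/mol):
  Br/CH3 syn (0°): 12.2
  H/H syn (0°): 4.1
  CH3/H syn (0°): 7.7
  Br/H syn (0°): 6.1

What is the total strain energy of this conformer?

This conformer (eclipsed): H(0°)/CH3(0°) eclipsed 7.7; Br(120°)/H(120°) eclipsed 6.1; H(240°)/H(240°) eclipsed 4.1 → 17.9 kJ/mol.

17.9 kJ/mol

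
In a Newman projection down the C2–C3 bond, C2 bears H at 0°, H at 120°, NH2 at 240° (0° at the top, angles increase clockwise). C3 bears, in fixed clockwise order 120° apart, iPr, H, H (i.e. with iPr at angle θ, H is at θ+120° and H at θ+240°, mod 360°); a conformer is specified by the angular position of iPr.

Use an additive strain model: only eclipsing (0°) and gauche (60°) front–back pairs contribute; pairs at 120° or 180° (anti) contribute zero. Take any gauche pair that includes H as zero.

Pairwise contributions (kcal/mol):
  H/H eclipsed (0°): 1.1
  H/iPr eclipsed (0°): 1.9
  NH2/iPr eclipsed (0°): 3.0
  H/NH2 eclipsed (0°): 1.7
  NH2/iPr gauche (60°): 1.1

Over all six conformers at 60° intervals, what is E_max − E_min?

5.2 kcal/mol

iPr at 0° is eclipsed. H at 0° is eclipsed with iPr at 0° (1.9); H at 120° is eclipsed with H at 120° (1.1); NH2 at 240° is eclipsed with H at 240° (1.7). Total 4.7 kcal/mol.
iPr at 60° (staggered): no non-H gauche contacts → 0.0 kcal/mol.
iPr at 120° is eclipsed. H at 0° is eclipsed with H at 0° (1.1); H at 120° is eclipsed with iPr at 120° (1.9); NH2 at 240° is eclipsed with H at 240° (1.7). Total 4.7 kcal/mol.
iPr at 180° is staggered. NH2 at 240° is gauche with iPr at 180° (1.1). Total 1.1 kcal/mol.
iPr at 240° is eclipsed. H at 0° is eclipsed with H at 0° (1.1); H at 120° is eclipsed with H at 120° (1.1); NH2 at 240° is eclipsed with iPr at 240° (3.0). Total 5.2 kcal/mol.
iPr at 300° is staggered. NH2 at 240° is gauche with iPr at 300° (1.1). Total 1.1 kcal/mol.
Max at 240° (5.2 kcal/mol), min at 60° (0.0 kcal/mol); barrier = 5.2 kcal/mol.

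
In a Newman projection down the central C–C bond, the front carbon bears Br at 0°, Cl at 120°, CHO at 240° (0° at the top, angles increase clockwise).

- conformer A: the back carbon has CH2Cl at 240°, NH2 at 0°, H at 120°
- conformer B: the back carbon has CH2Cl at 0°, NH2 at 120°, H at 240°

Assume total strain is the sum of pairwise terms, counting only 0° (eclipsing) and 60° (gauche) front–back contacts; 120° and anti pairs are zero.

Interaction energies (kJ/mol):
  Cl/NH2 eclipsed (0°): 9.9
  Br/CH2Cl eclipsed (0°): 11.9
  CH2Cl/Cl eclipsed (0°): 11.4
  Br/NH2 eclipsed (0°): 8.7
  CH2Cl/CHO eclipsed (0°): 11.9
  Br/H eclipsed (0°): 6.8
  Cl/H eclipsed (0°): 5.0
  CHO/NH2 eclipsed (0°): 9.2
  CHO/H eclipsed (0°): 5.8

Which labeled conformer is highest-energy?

A is eclipsed. Br at 0° is eclipsed with NH2 at 0° (8.7); Cl at 120° is eclipsed with H at 120° (5.0); CHO at 240° is eclipsed with CH2Cl at 240° (11.9). Total 25.6 kJ/mol.
B is eclipsed. Br at 0° is eclipsed with CH2Cl at 0° (11.9); Cl at 120° is eclipsed with NH2 at 120° (9.9); CHO at 240° is eclipsed with H at 240° (5.8). Total 27.6 kJ/mol.
B has the highest total (27.6 kJ/mol).

B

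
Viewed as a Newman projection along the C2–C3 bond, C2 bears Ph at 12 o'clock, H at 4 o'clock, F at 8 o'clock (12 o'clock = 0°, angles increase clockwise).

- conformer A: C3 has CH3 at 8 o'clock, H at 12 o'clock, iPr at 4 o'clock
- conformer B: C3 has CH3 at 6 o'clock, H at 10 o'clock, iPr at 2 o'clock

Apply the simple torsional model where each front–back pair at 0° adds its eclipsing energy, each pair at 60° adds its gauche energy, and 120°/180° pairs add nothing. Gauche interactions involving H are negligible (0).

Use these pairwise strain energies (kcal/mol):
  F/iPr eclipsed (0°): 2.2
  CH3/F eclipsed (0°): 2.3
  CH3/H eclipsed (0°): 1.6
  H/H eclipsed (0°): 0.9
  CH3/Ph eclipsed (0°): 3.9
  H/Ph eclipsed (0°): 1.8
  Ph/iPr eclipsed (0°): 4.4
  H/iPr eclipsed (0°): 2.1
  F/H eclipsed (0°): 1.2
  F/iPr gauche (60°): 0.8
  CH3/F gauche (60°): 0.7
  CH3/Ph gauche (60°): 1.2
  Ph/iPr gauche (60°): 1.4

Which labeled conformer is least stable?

A

A (eclipsed): Ph(0°)/H(0°) eclipsed 1.8; H(120°)/iPr(120°) eclipsed 2.1; F(240°)/CH3(240°) eclipsed 2.3 → 6.2 kcal/mol.
B (staggered): Ph(0°)/iPr(60°) gauche 1.4; F(240°)/CH3(180°) gauche 0.7 → 2.1 kcal/mol.
A has the highest total (6.2 kcal/mol).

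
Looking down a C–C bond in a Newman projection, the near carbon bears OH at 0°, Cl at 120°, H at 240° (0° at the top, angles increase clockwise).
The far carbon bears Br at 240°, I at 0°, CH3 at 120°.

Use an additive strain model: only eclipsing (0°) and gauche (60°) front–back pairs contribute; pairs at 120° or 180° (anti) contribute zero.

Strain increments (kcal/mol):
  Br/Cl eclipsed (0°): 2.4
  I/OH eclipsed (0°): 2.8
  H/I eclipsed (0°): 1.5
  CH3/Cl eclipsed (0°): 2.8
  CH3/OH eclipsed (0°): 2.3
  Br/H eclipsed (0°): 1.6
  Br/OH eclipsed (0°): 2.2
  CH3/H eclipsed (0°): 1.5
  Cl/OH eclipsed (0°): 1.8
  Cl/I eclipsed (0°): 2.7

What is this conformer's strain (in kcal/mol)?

This conformer (eclipsed): OH(0°)/I(0°) eclipsed 2.8; Cl(120°)/CH3(120°) eclipsed 2.8; H(240°)/Br(240°) eclipsed 1.6 → 7.2 kcal/mol.

7.2 kcal/mol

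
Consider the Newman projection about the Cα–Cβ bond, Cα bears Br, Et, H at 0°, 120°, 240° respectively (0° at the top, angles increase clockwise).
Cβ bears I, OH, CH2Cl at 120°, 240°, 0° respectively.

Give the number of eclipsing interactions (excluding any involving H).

2

Non-H eclipsing pairs: Br(0°)/CH2Cl(0°); Et(120°)/I(120°) — 2 interactions.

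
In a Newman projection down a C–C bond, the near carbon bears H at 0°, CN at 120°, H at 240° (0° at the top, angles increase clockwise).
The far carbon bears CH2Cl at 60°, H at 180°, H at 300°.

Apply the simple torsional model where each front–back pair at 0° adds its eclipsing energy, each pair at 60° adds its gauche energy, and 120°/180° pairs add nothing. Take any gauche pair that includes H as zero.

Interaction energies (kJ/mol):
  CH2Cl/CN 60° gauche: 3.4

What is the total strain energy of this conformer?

This conformer (staggered): CN–CH2Cl gauche; 3.4 = 3.4 kJ/mol.

3.4 kJ/mol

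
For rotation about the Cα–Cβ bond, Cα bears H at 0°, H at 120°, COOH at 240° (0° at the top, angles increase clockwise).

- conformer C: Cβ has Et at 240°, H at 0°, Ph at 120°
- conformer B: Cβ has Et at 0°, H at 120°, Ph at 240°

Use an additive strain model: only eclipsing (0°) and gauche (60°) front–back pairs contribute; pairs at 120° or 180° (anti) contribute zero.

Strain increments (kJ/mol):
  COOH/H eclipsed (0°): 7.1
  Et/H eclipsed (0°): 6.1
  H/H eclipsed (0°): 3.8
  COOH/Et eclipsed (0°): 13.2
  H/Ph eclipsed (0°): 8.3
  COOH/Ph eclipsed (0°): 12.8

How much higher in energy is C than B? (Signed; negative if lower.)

C (eclipsed): H–H eclipsed, H–Ph eclipsed, COOH–Et eclipsed; 3.8 + 8.3 + 13.2 = 25.3 kJ/mol.
B (eclipsed): H–Et eclipsed, H–H eclipsed, COOH–Ph eclipsed; 6.1 + 3.8 + 12.8 = 22.7 kJ/mol.
E(C) − E(B) = 25.3 − 22.7 = +2.6 kJ/mol.

+2.6 kJ/mol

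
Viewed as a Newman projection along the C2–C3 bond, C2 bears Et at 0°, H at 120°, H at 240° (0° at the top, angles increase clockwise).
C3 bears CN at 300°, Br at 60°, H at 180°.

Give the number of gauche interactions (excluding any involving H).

Non-H gauche pairs: Et(0°)/CN(300°); Et(0°)/Br(60°) — 2 interactions.

2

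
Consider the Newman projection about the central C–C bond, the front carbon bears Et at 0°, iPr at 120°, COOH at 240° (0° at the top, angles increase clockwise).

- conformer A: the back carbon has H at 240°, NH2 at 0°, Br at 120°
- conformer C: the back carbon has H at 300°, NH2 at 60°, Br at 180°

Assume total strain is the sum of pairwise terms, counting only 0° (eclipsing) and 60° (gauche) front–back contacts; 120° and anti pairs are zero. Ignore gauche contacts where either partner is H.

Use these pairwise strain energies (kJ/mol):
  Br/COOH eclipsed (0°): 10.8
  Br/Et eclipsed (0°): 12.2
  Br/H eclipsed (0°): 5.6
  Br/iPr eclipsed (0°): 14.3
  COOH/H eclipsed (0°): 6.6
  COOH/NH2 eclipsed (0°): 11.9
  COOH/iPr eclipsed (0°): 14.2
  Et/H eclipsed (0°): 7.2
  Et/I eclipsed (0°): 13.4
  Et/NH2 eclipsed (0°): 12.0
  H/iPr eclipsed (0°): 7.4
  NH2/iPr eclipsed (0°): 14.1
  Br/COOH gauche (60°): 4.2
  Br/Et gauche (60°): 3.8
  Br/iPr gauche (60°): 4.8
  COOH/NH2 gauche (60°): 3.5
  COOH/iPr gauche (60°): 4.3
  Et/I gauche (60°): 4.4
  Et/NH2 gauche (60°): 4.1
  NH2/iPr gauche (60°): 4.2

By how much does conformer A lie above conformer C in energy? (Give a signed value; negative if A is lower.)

+15.6 kJ/mol

A (eclipsed): Et(0°)/NH2(0°) eclipsed 12.0; iPr(120°)/Br(120°) eclipsed 14.3; COOH(240°)/H(240°) eclipsed 6.6 → 32.9 kJ/mol.
C (staggered): Et(0°)/NH2(60°) gauche 4.1; iPr(120°)/NH2(60°) gauche 4.2; iPr(120°)/Br(180°) gauche 4.8; COOH(240°)/Br(180°) gauche 4.2 → 17.3 kJ/mol.
E(A) − E(C) = 32.9 − 17.3 = +15.6 kJ/mol.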